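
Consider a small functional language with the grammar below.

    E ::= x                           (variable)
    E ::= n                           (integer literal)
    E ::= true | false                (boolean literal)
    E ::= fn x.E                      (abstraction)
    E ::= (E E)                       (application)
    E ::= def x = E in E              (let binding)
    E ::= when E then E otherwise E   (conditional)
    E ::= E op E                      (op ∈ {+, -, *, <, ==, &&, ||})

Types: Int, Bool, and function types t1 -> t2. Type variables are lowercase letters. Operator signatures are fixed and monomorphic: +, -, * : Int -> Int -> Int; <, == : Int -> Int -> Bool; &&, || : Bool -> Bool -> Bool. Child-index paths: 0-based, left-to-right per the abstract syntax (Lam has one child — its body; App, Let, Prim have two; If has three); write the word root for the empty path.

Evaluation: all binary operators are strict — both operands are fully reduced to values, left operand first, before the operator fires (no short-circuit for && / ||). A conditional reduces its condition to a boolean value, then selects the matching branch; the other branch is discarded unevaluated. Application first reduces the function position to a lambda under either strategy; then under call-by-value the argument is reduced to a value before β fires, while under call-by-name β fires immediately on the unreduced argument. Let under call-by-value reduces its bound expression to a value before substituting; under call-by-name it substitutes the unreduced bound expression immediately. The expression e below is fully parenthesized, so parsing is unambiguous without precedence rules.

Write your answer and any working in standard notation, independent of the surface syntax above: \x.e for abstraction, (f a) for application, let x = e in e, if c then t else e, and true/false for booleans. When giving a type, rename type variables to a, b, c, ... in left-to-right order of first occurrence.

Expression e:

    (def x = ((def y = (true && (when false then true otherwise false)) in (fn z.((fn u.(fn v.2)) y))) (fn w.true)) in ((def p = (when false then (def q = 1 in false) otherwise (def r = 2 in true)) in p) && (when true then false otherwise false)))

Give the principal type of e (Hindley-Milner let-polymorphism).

Answer: Bool

Derivation:
  unify Bool ~ Bool
  unify Bool ~ Bool
  unify Bool ~ Bool
  unify Bool ~ Bool
let y : Bool
\v._ : c -> Int
\u._ : b -> c -> Int
y : Bool
  unify b -> c -> Int ~ Bool -> d
  unify b ~ Bool
  unify c -> Int ~ d
_ _ : c -> Int
\z._ : a -> c -> Int
\w._ : e -> Bool
  unify a -> c -> Int ~ (e -> Bool) -> f
  unify a ~ e -> Bool
  unify c -> Int ~ f
_ _ : c -> Int
let x : forall. c -> Int
  unify Bool ~ Bool
let q : Int
let r : Int
  unify Bool ~ Bool
let p : Bool
p : Bool
  unify Bool ~ Bool
  unify Bool ~ Bool
  unify Bool ~ Bool
  unify Bool ~ Bool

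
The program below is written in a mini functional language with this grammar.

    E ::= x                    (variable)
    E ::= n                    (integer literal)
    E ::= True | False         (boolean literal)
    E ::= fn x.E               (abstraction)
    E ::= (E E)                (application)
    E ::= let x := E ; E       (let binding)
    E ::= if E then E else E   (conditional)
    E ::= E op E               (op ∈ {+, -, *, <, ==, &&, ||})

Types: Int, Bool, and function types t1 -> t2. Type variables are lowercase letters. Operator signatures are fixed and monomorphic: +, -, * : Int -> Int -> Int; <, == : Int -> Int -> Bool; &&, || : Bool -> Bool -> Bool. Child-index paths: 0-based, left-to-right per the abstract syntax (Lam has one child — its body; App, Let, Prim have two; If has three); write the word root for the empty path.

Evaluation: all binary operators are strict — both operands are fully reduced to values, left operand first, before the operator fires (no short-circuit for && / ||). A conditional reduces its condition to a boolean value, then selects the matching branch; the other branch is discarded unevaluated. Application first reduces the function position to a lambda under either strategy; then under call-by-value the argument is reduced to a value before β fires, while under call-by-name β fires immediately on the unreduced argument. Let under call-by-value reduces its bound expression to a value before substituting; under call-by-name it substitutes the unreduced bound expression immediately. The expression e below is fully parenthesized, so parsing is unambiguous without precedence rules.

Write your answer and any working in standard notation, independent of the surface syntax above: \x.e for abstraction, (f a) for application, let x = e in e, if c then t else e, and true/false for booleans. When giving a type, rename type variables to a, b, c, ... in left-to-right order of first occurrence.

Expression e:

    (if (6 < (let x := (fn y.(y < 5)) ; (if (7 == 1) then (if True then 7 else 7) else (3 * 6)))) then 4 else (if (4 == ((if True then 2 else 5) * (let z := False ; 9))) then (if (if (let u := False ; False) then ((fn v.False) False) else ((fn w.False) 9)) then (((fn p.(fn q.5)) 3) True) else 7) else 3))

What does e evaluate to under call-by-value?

Answer: 4

Trace:
step 0: (if (6 < (let x = (\y.(y < 5)) in (if (7 == 1) then (if true then 7 else 7) else (3 * 6)))) then 4 else (if (4 == ((if true then 2 else 5) * (let z = false in 9))) then (if (if (let u = false in false) then ((\v.false) false) else ((\w.false) 9)) then (((\p.(\q.5)) 3) true) else 7) else 3))
step 1: [let@0.1] (if (6 < (if (7 == 1) then (if true then 7 else 7) else (3 * 6))) then 4 else (if (4 == ((if true then 2 else 5) * (let z = false in 9))) then (if (if (let u = false in false) then ((\v.false) false) else ((\w.false) 9)) then (((\p.(\q.5)) 3) true) else 7) else 3))
step 2: [delta@0.1.0] (if (6 < (if false then (if true then 7 else 7) else (3 * 6))) then 4 else (if (4 == ((if true then 2 else 5) * (let z = false in 9))) then (if (if (let u = false in false) then ((\v.false) false) else ((\w.false) 9)) then (((\p.(\q.5)) 3) true) else 7) else 3))
step 3: [if@0.1] (if (6 < (3 * 6)) then 4 else (if (4 == ((if true then 2 else 5) * (let z = false in 9))) then (if (if (let u = false in false) then ((\v.false) false) else ((\w.false) 9)) then (((\p.(\q.5)) 3) true) else 7) else 3))
step 4: [delta@0.1] (if (6 < 18) then 4 else (if (4 == ((if true then 2 else 5) * (let z = false in 9))) then (if (if (let u = false in false) then ((\v.false) false) else ((\w.false) 9)) then (((\p.(\q.5)) 3) true) else 7) else 3))
step 5: [delta@0] (if true then 4 else (if (4 == ((if true then 2 else 5) * (let z = false in 9))) then (if (if (let u = false in false) then ((\v.false) false) else ((\w.false) 9)) then (((\p.(\q.5)) 3) true) else 7) else 3))
step 6: [if@root] 4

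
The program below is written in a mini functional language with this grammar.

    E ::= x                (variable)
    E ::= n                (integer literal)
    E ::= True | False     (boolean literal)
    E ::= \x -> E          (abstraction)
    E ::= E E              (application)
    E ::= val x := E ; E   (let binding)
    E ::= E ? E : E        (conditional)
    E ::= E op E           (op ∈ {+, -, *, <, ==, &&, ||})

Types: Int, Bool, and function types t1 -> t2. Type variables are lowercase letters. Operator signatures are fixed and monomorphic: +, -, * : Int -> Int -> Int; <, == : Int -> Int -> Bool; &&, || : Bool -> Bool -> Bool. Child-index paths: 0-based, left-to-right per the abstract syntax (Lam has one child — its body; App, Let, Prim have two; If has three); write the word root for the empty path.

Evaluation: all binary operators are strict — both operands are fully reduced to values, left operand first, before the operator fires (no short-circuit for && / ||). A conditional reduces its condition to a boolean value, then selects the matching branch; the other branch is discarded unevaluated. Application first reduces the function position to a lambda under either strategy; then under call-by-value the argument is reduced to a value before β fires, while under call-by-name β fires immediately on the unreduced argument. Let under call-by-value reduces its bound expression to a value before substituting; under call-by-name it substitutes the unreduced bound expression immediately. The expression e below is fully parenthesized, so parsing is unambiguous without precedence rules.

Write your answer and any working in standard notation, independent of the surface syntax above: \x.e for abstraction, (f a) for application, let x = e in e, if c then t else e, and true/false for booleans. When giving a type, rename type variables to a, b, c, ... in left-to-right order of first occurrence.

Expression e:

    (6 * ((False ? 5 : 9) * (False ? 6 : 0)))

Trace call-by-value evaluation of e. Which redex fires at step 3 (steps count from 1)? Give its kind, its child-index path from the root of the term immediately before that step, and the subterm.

Answer: delta at 1 : (9 * 0)

Derivation:
step 0: (6 * ((if false then 5 else 9) * (if false then 6 else 0)))
step 1: [if@1.0] (6 * (9 * (if false then 6 else 0)))
step 2: [if@1.1] (6 * (9 * 0))
step 3: [delta@1] (6 * 0)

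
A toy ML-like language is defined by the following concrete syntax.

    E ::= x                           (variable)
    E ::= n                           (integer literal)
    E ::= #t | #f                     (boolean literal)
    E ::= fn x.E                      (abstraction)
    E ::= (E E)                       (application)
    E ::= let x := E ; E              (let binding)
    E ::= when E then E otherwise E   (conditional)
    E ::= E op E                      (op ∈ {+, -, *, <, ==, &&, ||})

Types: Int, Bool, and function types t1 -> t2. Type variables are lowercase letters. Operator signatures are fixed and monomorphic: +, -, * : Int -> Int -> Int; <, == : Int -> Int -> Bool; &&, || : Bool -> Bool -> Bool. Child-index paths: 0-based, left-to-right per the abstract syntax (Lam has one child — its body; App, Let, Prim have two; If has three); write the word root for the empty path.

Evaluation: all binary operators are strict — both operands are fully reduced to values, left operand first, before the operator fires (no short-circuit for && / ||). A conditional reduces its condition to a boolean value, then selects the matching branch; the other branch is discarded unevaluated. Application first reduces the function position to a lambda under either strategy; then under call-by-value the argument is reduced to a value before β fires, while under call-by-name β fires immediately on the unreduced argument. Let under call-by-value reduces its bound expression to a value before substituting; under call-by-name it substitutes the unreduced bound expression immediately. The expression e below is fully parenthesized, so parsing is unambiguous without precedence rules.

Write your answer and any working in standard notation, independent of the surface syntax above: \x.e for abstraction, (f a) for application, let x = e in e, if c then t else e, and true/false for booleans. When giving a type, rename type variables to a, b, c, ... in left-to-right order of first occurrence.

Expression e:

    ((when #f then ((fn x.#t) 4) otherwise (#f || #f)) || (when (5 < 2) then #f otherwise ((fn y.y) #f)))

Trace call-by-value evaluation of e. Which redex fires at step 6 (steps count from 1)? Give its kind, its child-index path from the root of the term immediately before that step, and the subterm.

Working:
step 0: ((if false then ((\x.true) 4) else (false || false)) || (if (5 < 2) then false else ((\y.y) false)))
step 1: [if@0] ((false || false) || (if (5 < 2) then false else ((\y.y) false)))
step 2: [delta@0] (false || (if (5 < 2) then false else ((\y.y) false)))
step 3: [delta@1.0] (false || (if false then false else ((\y.y) false)))
step 4: [if@1] (false || ((\y.y) false))
step 5: [beta@1] (false || false)
step 6: [delta@root] false

Answer: delta at root : (false || false)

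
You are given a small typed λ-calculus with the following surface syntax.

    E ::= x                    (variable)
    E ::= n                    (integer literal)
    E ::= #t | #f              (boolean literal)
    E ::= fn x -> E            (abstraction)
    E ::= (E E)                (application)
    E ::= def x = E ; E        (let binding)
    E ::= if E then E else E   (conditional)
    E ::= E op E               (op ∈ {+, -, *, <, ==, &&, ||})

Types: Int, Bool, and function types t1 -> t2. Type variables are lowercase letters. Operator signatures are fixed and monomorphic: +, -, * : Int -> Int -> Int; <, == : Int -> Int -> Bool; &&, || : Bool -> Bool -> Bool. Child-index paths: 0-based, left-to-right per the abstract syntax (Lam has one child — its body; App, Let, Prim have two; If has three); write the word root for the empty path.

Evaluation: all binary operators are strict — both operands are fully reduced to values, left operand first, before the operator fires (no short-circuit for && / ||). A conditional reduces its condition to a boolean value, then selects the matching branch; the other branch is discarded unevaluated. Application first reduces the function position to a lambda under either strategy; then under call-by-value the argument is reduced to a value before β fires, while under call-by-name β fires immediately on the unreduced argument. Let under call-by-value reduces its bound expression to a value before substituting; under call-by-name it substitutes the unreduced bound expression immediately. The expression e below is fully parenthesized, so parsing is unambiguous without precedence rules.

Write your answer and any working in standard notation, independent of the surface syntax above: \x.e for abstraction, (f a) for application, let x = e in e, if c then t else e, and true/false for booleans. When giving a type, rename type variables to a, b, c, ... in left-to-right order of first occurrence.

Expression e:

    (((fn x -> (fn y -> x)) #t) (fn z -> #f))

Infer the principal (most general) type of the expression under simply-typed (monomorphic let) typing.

Working:
x : a
\y._ : b -> a
\x._ : a -> b -> a
  unify a -> b -> a ~ Bool -> c
  unify a ~ Bool
  unify b -> Bool ~ c
_ _ : b -> Bool
\z._ : d -> Bool
  unify b -> Bool ~ (d -> Bool) -> e
  unify b ~ d -> Bool
  unify Bool ~ e
_ _ : Bool

Answer: Bool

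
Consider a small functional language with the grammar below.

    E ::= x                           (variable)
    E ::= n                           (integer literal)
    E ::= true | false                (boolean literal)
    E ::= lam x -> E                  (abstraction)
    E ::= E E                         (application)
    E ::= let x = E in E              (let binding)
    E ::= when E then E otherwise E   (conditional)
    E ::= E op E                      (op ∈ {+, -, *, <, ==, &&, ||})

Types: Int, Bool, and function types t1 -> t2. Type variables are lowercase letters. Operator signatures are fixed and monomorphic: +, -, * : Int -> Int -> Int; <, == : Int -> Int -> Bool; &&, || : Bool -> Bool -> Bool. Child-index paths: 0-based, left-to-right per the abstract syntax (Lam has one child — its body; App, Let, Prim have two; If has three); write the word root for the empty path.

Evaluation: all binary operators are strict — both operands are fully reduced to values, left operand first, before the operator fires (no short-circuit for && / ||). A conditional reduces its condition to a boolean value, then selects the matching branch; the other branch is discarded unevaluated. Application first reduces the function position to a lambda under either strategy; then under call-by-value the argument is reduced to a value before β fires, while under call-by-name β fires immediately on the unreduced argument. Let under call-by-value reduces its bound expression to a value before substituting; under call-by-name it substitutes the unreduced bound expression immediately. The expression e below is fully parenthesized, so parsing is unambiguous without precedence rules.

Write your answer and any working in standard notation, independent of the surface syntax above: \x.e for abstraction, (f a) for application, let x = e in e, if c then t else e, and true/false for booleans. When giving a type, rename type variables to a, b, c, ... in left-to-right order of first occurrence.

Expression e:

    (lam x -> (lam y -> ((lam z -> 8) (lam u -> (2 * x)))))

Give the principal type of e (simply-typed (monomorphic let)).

Answer: Int -> a -> Int

Trace:
\z._ : c -> Int
  unify Int ~ Int
x : a
  unify a ~ Int
\u._ : d -> Int
  unify c -> Int ~ (d -> Int) -> e
  unify c ~ d -> Int
  unify Int ~ e
_ _ : Int
\y._ : b -> Int
\x._ : Int -> b -> Int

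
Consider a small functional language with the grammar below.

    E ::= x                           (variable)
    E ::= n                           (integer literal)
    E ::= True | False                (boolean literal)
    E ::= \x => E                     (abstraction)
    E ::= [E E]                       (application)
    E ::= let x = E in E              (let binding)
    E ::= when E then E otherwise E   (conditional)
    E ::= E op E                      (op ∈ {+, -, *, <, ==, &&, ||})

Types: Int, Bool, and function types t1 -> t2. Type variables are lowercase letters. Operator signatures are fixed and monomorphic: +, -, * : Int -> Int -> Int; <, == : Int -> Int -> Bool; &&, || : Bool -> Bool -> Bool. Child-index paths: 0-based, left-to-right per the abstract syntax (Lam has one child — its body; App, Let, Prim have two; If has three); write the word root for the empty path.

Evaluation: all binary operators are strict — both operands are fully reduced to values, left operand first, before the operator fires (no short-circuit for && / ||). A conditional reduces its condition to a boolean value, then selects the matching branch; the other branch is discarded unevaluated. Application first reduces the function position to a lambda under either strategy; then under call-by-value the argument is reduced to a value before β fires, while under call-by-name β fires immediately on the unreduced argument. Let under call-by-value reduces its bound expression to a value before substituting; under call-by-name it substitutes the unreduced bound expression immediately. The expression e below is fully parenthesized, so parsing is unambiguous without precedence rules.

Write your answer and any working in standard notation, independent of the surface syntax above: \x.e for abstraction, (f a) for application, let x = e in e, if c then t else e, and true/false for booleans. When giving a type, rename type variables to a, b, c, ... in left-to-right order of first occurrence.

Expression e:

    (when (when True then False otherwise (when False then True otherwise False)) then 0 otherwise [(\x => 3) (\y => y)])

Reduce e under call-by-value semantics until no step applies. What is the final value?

Working:
step 0: (if (if true then false else (if false then true else false)) then 0 else ((\x.3) (\y.y)))
step 1: [if@0] (if false then 0 else ((\x.3) (\y.y)))
step 2: [if@root] ((\x.3) (\y.y))
step 3: [beta@root] 3

Answer: 3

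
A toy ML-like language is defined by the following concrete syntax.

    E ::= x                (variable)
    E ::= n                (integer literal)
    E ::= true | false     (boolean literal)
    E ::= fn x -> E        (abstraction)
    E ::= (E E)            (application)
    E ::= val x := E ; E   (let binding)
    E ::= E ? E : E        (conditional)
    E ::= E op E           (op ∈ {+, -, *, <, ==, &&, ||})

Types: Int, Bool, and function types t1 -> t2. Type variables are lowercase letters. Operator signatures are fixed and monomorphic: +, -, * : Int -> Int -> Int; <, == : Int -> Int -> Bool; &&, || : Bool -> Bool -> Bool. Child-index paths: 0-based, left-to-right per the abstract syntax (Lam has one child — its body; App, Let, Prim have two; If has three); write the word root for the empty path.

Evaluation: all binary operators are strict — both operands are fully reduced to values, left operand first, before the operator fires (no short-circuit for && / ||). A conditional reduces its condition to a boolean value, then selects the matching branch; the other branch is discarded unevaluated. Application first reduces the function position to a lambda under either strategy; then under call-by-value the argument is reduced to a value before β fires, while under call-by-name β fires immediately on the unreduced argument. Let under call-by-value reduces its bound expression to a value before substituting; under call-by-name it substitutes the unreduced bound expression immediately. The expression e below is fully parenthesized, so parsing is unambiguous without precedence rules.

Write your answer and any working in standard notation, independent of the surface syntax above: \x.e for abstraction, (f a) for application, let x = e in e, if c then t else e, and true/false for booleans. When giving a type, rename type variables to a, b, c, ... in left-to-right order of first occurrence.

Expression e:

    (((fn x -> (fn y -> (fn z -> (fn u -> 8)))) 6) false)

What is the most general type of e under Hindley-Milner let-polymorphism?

Derivation:
\u._ : d -> Int
\z._ : c -> d -> Int
\y._ : b -> c -> d -> Int
\x._ : a -> b -> c -> d -> Int
  unify a -> b -> c -> d -> Int ~ Int -> e
  unify a ~ Int
  unify b -> c -> d -> Int ~ e
_ _ : b -> c -> d -> Int
  unify b -> c -> d -> Int ~ Bool -> f
  unify b ~ Bool
  unify c -> d -> Int ~ f
_ _ : c -> d -> Int

Answer: a -> b -> Int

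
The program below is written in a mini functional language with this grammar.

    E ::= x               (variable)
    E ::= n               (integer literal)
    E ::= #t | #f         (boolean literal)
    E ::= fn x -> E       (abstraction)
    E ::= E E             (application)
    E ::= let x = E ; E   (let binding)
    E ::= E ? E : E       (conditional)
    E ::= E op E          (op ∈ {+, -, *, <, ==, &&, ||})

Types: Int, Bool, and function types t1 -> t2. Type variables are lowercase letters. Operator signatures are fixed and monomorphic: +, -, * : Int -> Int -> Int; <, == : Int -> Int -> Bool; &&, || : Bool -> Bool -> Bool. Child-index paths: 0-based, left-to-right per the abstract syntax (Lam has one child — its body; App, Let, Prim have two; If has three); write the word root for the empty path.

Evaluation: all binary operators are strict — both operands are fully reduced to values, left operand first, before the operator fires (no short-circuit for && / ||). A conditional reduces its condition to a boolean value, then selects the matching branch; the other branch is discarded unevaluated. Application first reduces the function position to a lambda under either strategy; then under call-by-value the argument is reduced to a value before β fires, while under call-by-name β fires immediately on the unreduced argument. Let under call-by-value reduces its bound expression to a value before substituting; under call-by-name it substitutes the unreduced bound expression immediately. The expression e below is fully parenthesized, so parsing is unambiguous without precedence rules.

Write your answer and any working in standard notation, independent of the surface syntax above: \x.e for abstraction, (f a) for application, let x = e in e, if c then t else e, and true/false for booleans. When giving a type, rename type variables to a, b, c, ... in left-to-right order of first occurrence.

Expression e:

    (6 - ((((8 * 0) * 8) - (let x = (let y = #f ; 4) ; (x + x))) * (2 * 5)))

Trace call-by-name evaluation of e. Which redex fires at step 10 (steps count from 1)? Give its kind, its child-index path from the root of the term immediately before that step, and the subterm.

Answer: delta at root : (6 - -80)

Trace:
step 0: (6 - ((((8 * 0) * 8) - (let x = (let y = false in 4) in (x + x))) * (2 * 5)))
step 1: [delta@1.0.0.0] (6 - (((0 * 8) - (let x = (let y = false in 4) in (x + x))) * (2 * 5)))
step 2: [delta@1.0.0] (6 - ((0 - (let x = (let y = false in 4) in (x + x))) * (2 * 5)))
step 3: [let@1.0.1] (6 - ((0 - ((let y = false in 4) + (let y = false in 4))) * (2 * 5)))
step 4: [let@1.0.1.0] (6 - ((0 - (4 + (let y = false in 4))) * (2 * 5)))
step 5: [let@1.0.1.1] (6 - ((0 - (4 + 4)) * (2 * 5)))
step 6: [delta@1.0.1] (6 - ((0 - 8) * (2 * 5)))
step 7: [delta@1.0] (6 - (-8 * (2 * 5)))
step 8: [delta@1.1] (6 - (-8 * 10))
step 9: [delta@1] (6 - -80)
step 10: [delta@root] 86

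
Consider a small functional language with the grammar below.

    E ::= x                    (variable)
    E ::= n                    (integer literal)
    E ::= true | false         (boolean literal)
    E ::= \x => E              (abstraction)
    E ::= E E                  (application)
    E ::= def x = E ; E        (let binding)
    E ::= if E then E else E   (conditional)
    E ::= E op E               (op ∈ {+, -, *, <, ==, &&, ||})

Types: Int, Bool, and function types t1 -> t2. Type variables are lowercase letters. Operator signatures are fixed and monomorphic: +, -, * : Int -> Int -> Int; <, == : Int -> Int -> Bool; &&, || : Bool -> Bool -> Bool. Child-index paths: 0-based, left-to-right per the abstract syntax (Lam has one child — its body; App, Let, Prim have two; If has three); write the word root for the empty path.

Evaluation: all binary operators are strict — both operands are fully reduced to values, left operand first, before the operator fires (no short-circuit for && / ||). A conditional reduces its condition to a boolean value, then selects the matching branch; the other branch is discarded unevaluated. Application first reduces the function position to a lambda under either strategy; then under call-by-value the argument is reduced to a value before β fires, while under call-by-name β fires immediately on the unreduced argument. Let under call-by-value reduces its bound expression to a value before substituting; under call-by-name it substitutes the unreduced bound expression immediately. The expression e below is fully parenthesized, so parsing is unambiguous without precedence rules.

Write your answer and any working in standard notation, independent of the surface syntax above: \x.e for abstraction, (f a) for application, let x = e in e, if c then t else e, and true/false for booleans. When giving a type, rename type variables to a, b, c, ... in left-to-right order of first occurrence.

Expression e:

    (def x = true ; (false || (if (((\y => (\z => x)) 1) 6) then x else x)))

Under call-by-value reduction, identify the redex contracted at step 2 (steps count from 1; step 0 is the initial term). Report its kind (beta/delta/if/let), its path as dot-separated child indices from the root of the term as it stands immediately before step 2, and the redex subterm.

Working:
step 0: (let x = true in (false || (if (((\y.(\z.x)) 1) 6) then x else x)))
step 1: [let@root] (false || (if (((\y.(\z.true)) 1) 6) then true else true))
step 2: [beta@1.0.0] (false || (if ((\z.true) 6) then true else true))

Answer: beta at 1.0.0 : ((\y.(\z.true)) 1)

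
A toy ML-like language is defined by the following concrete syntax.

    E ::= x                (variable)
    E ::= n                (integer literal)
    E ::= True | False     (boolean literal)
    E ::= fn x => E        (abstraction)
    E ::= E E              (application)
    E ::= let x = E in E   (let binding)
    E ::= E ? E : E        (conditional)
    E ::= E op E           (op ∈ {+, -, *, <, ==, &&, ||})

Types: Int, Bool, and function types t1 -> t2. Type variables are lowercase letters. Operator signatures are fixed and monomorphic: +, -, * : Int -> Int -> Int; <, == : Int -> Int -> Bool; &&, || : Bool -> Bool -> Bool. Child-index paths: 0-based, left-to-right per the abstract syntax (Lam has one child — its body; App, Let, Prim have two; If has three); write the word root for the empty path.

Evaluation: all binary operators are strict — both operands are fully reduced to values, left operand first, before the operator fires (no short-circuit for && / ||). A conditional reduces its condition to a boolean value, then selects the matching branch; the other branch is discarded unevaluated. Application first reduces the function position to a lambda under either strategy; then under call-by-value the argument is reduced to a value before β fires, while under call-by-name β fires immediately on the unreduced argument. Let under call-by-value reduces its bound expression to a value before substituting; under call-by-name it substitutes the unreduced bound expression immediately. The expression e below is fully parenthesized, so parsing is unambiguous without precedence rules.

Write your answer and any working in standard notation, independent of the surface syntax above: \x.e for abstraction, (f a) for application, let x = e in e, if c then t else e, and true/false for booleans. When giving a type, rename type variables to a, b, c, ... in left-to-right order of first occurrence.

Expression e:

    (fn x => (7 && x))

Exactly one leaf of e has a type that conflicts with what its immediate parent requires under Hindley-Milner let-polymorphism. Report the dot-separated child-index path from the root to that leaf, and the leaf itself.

Answer: 0.0 : 7

Derivation:
  unify Int ~ Bool
  FAIL: mismatch Int ~ Bool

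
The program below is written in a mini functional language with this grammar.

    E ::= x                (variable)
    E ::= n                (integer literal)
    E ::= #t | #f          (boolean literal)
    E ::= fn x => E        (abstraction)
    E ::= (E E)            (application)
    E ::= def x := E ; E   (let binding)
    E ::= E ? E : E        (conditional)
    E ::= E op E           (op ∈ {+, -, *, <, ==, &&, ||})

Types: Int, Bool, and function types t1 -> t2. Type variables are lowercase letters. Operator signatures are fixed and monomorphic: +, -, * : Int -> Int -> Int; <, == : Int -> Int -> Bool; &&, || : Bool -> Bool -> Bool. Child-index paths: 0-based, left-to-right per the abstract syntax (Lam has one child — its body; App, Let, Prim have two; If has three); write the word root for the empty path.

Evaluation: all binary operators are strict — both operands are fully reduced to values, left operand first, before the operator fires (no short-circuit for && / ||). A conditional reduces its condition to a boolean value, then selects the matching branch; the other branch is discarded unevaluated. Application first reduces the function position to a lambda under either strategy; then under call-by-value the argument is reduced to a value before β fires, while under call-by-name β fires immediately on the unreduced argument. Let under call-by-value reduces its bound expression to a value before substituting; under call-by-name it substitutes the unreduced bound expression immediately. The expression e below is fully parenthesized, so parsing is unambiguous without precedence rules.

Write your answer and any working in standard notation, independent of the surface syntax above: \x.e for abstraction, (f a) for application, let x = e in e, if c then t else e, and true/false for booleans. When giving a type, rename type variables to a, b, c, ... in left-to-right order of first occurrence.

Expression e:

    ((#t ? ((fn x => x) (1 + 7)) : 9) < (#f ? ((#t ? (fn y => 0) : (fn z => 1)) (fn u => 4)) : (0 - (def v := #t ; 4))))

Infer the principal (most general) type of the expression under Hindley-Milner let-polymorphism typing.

Derivation:
  unify Bool ~ Bool
x : a
\x._ : a -> a
  unify Int ~ Int
  unify Int ~ Int
  unify a -> a ~ Int -> b
  unify a ~ Int
  unify Int ~ b
_ _ : Int
  unify Int ~ Int
  unify Int ~ Int
  unify Bool ~ Bool
  unify Bool ~ Bool
\y._ : c -> Int
\z._ : d -> Int
  unify c -> Int ~ d -> Int
  unify c ~ d
  unify Int ~ Int
\u._ : e -> Int
  unify d -> Int ~ (e -> Int) -> f
  unify d ~ e -> Int
  unify Int ~ f
_ _ : Int
  unify Int ~ Int
let v : Bool
  unify Int ~ Int
  unify Int ~ Int
  unify Int ~ Int

Answer: Bool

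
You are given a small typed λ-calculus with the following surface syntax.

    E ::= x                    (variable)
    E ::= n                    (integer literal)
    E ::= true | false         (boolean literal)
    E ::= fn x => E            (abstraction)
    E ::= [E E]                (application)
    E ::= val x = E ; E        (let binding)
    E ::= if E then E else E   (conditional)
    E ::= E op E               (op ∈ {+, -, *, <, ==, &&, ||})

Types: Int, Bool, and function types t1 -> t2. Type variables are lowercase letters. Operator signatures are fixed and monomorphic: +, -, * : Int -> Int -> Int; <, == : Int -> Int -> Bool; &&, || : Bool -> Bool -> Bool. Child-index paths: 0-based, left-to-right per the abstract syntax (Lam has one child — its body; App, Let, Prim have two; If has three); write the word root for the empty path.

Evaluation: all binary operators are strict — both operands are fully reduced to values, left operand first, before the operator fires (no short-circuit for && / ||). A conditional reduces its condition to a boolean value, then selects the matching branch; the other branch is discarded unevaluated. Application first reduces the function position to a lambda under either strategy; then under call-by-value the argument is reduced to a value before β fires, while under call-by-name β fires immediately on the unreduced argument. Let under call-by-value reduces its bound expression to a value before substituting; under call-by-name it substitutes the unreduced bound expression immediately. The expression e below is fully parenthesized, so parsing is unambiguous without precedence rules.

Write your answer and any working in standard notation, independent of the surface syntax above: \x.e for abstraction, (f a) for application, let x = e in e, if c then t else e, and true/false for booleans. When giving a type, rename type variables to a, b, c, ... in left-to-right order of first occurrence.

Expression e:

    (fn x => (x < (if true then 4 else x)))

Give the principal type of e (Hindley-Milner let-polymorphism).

Working:
x : a
  unify a ~ Int
  unify Bool ~ Bool
x : Int
  unify Int ~ Int
  unify Int ~ Int
\x._ : Int -> Bool

Answer: Int -> Bool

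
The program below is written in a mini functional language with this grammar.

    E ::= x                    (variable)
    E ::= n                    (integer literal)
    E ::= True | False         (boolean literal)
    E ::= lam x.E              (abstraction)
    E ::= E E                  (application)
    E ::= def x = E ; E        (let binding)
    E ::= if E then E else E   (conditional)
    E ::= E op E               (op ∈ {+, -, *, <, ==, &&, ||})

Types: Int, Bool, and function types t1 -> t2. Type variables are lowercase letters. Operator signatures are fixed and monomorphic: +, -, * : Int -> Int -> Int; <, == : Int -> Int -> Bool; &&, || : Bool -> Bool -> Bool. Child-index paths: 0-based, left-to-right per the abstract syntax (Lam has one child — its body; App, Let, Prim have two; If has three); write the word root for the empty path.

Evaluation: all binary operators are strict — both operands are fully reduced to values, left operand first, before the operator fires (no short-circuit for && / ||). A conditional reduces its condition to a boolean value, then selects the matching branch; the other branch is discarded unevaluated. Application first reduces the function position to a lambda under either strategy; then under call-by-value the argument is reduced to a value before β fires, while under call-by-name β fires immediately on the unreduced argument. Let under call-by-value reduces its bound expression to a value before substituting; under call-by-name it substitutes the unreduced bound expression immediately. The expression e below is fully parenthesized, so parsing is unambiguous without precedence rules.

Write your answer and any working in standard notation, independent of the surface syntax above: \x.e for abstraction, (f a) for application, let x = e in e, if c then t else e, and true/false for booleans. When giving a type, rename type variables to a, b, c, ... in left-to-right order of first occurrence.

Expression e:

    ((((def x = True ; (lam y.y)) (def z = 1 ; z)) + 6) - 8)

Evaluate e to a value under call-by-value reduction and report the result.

Derivation:
step 0: ((((let x = true in (\y.y)) (let z = 1 in z)) + 6) - 8)
step 1: [let@0.0.0] ((((\y.y) (let z = 1 in z)) + 6) - 8)
step 2: [let@0.0.1] ((((\y.y) 1) + 6) - 8)
step 3: [beta@0.0] ((1 + 6) - 8)
step 4: [delta@0] (7 - 8)
step 5: [delta@root] -1

Answer: -1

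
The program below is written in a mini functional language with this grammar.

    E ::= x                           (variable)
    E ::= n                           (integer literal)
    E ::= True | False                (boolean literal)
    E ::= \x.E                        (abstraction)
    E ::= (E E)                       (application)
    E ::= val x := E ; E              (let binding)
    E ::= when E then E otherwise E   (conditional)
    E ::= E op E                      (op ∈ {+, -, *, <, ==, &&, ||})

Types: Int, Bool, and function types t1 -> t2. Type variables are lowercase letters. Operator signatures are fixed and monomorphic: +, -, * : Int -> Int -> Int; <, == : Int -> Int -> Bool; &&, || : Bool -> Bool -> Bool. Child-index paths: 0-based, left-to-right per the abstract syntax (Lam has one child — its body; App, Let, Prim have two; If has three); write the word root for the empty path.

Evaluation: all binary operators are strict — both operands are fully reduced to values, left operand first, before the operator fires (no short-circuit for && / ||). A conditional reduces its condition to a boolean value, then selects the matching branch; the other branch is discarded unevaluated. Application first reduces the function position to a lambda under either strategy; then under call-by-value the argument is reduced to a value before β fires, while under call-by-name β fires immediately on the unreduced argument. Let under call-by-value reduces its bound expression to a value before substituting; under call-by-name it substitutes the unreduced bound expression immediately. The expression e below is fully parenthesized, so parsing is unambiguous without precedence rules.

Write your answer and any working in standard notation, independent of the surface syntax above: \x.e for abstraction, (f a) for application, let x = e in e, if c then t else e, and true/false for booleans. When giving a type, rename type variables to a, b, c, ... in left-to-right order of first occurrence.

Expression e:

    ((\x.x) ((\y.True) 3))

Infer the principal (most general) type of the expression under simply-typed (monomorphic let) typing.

Derivation:
x : a
\x._ : a -> a
\y._ : b -> Bool
  unify b -> Bool ~ Int -> c
  unify b ~ Int
  unify Bool ~ c
_ _ : Bool
  unify a -> a ~ Bool -> d
  unify a ~ Bool
  unify Bool ~ d
_ _ : Bool

Answer: Bool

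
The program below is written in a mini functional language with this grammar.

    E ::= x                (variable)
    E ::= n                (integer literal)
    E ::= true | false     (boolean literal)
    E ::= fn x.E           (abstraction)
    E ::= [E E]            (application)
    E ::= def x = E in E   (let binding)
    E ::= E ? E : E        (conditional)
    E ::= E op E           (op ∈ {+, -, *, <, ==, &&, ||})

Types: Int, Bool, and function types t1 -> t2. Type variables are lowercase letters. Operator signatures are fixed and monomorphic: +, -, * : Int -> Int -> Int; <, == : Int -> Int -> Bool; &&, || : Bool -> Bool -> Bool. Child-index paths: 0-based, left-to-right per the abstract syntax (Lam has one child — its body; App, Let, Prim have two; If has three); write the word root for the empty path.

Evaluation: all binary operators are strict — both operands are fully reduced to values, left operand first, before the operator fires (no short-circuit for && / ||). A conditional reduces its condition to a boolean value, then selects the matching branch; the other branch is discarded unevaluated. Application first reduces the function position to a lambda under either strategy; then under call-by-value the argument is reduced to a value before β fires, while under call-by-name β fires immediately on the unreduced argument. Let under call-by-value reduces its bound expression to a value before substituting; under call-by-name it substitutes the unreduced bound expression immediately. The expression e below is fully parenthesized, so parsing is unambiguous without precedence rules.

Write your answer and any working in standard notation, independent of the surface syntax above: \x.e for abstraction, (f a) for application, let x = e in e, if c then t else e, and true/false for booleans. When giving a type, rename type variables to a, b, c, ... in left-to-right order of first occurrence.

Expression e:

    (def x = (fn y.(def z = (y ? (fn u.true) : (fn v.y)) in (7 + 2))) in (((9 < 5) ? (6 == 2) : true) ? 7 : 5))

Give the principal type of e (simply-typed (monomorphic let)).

Trace:
y : a
  unify a ~ Bool
\u._ : b -> Bool
y : Bool
\v._ : c -> Bool
  unify b -> Bool ~ c -> Bool
  unify b ~ c
  unify Bool ~ Bool
let z : c -> Bool
  unify Int ~ Int
  unify Int ~ Int
\y._ : Bool -> Int
let x : Bool -> Int
  unify Int ~ Int
  unify Int ~ Int
  unify Bool ~ Bool
  unify Int ~ Int
  unify Int ~ Int
  unify Bool ~ Bool
  unify Bool ~ Bool
  unify Int ~ Int

Answer: Int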